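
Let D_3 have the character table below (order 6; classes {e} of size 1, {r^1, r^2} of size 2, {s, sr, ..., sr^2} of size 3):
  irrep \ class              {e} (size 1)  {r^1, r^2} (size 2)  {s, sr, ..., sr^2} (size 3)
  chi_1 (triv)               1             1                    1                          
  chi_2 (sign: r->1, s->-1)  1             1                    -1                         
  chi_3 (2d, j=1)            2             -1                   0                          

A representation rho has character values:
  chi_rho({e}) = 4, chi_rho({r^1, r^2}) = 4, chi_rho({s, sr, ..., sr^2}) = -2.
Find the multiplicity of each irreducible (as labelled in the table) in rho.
Multiplicities: chi_1: 1, chi_2: 3, chi_3: 0.

Why: Use <chi_rho, chi> = (1/|G|) sum_C |C| * chi_rho(C) * conj(chi(C)) with |G| = 6 for each irreducible chi in the table:
  <chi_rho, chi_1> = (1/6)[1*(4)*conj(1) + 2*(4)*conj(1) + 3*(-2)*conj(1)]
      = (1/6)[(4) + (8) + (-6)] = 6/6 = 1
  <chi_rho, chi_2> = (1/6)[1*(4)*conj(1) + 2*(4)*conj(1) + 3*(-2)*conj(-1)]
      = (1/6)[(4) + (8) + (6)] = 18/6 = 3
  <chi_rho, chi_3> = (1/6)[1*(4)*conj(2) + 2*(4)*conj(-1) + 3*(-2)*conj(0)]
      = (1/6)[(8) + (-8) + (0)] = 0/6 = 0
Dimension check: dim(rho) = sum (mult * dim) = 1*1 + 3*1 + 0*2 = 4 = chi_rho(e) = 4.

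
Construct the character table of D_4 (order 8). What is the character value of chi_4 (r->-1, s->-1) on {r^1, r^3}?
Conjugacy classes: {e} of size 1, {r^2} of size 1, {r^1, r^3} of size 2, {s, sr^2, ...} of size 2, {sr, sr^3, ...} of size 2.
Character table:
  irrep \ class              {e} (size 1)  {r^2} (size 1)  {r^1, r^3} (size 2)  {s, sr^2, ...} (size 2)  {sr, sr^3, ...} (size 2)
  chi_1 (triv)               1             1               1                    1                        1                       
  chi_2 (sign: r->1, s->-1)  1             1               1                    -1                       -1                      
  chi_3 (r->-1, s->1)        1             1               -1                   1                        -1                      
  chi_4 (r->-1, s->-1)       1             1               -1                   -1                       1                       
  chi_5 (2d, j=1)            2             -2              0                    0                        0                       

Spot check: chi_4 (r->-1, s->-1) on {r^1, r^3} = -1.

Working: D_4 has order 2*4 = 8 with 5 conjugacy classes, hence 5 irreducibles. Sum of squared dims 1 + 1 + 1 + 1 + 4 = 8 = |G|. Linear characters come from the abelianisation; the 2-dimensional irreps have character r^k -> 2*cos(2*pi*j*k/4), reflections -> 0.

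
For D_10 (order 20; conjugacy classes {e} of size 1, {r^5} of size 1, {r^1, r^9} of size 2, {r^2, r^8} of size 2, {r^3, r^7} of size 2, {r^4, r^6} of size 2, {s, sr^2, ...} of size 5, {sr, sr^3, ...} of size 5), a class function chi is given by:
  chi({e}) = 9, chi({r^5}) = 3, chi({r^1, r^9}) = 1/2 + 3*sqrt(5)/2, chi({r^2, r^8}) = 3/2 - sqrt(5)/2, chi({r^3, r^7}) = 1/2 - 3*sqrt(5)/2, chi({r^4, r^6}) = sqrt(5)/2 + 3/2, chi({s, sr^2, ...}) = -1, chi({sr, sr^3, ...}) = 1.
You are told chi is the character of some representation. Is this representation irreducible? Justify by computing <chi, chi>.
Not irreducible (reducible): <chi, chi> = 8 > 1.

<chi, chi> = (1/|G|) sum_C |C| * |chi(C)|^2 = (1/20)[1*|9|^2 + 1*|3|^2 + 2*|1/2 + 3*sqrt(5)/2|^2 + 2*|3/2 - sqrt(5)/2|^2 + 2*|1/2 - 3*sqrt(5)/2|^2 + 2*|sqrt(5)/2 + 3/2|^2 + 5*|-1|^2 + 5*|1|^2]
  = (1/20)[(81) + (9) + (3*sqrt(5) + 23) + (7 - 3*sqrt(5)) + (23 - 3*sqrt(5)) + (3*sqrt(5) + 7) + (5) + (5)] = 160/20 = 8.
A character is irreducible iff <chi, chi> = 1, so this representation is reducible.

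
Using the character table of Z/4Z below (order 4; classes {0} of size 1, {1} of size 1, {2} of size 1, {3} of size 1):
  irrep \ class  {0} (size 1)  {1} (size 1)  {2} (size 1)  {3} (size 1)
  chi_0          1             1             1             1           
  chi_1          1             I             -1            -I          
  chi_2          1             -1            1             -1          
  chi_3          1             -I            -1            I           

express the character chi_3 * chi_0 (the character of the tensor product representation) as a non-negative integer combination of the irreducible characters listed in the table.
chi_3 tensor chi_0 = chi_3 (all other irreducibles have multiplicity 0).

Argument: The character of a tensor product is the pointwise product (chi_3 * chi_0)(C) = chi_3(C) * chi_0(C):
  {0}: (1)*(1), {1}: (-I)*(1), {2}: (-1)*(1), {3}: (I)*(1)
so (chi_3 * chi_0) takes values
  {0} -> 1, {1} -> -I, {2} -> -1, {3} -> I.
Now take the inner product of this character with each irreducible chi from the table, <chi_3*chi_0, chi> = (1/4) sum_C |C| (chi_3*chi_0)(C) conj(chi(C)):
  <chi_3*chi_0, chi_0> = (1/4)[1*(1)*conj(1) + 1*(-I)*conj(1) + 1*(-1)*conj(1) + 1*(I)*conj(1)]
      = (1/4)[(1) + (-I) + (-1) + (I)] = 0/4 = 0
  <chi_3*chi_0, chi_1> = (1/4)[1*(1)*conj(1) + 1*(-I)*conj(I) + 1*(-1)*conj(-1) + 1*(I)*conj(-I)]
      = (1/4)[(1) + (-1) + (1) + (-1)] = 0/4 = 0
  <chi_3*chi_0, chi_2> = (1/4)[1*(1)*conj(1) + 1*(-I)*conj(-1) + 1*(-1)*conj(1) + 1*(I)*conj(-1)]
      = (1/4)[(1) + (I) + (-1) + (-I)] = 0/4 = 0
  <chi_3*chi_0, chi_3> = (1/4)[1*(1)*conj(1) + 1*(-I)*conj(-I) + 1*(-1)*conj(-1) + 1*(I)*conj(I)]
      = (1/4)[(1) + (1) + (1) + (1)] = 4/4 = 1
(Exp terms are combined using exp(i*s)*conj(exp(i*t)) = exp(i*(s-t)), and sums of them are collapsed using the identity that for every m > 1 the m distinct m-th roots of unity sum to 0, e.g. 1 + exp(2*I*pi/3) + exp(-2*I*pi/3) = 0.)
Hence the multiplicities are chi_3: 1. Dimension check: dim(chi_3)*dim(chi_0) = 1*1 = 1 and sum (mult * dim) = 1*1 = 1.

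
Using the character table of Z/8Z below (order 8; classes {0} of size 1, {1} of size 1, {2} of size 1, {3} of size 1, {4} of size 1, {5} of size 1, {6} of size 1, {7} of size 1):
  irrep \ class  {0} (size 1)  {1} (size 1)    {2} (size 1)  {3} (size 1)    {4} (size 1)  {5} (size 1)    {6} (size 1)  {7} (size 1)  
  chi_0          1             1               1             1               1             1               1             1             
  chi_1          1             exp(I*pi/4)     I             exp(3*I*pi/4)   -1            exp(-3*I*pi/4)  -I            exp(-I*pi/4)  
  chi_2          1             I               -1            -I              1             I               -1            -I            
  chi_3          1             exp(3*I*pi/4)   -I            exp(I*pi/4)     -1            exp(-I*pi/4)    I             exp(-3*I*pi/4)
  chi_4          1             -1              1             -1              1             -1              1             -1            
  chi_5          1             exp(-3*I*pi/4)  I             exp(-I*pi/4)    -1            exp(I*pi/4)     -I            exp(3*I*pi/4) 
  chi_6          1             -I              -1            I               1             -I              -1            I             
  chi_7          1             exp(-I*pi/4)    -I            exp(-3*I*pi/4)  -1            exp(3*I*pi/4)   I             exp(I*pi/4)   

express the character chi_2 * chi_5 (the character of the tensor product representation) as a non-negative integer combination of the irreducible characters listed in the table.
chi_2 tensor chi_5 = chi_7 (all other irreducibles have multiplicity 0).

Why: The character of a tensor product is the pointwise product (chi_2 * chi_5)(C) = chi_2(C) * chi_5(C):
  {0}: (1)*(1), {1}: (I)*(exp(-3*I*pi/4)), {2}: (-1)*(I), {3}: (-I)*(exp(-I*pi/4)), {4}: (1)*(-1), {5}: (I)*(exp(I*pi/4)), {6}: (-1)*(-I), {7}: (-I)*(exp(3*I*pi/4))
so (chi_2 * chi_5) takes values
  {0} -> 1, {1} -> exp(-I*pi/4), {2} -> -I, {3} -> -exp(I*pi/4), {4} -> -1, {5} -> exp(3*I*pi/4), {6} -> I, {7} -> -exp(-3*I*pi/4).
Now take the inner product of this character with each irreducible chi from the table, <chi_2*chi_5, chi> = (1/8) sum_C |C| (chi_2*chi_5)(C) conj(chi(C)):
  <chi_2*chi_5, chi_0> = (1/8)[1*(1)*conj(1) + 1*(exp(-I*pi/4))*conj(1) + 1*(-I)*conj(1) + 1*(-exp(I*pi/4))*conj(1) + 1*(-1)*conj(1) + 1*(exp(3*I*pi/4))*conj(1) + 1*(I)*conj(1) + 1*(-exp(-3*I*pi/4))*conj(1)]
      = (1/8)[(1) + (exp(-I*pi/4)) + (-I) + (-exp(I*pi/4)) + (-1) + (exp(3*I*pi/4)) + (I) + (-exp(-3*I*pi/4))] = 0/8 = 0
  <chi_2*chi_5, chi_1> = (1/8)[1*(1)*conj(1) + 1*(exp(-I*pi/4))*conj(exp(I*pi/4)) + 1*(-I)*conj(I) + 1*(-exp(I*pi/4))*conj(exp(3*I*pi/4)) + 1*(-1)*conj(-1) + 1*(exp(3*I*pi/4))*conj(exp(-3*I*pi/4)) + 1*(I)*conj(-I) + 1*(-exp(-3*I*pi/4))*conj(exp(-I*pi/4))]
      = (1/8)[(1) + (-I) + (-1) + (I) + (1) + (-I) + (-1) + (I)] = 0/8 = 0
  <chi_2*chi_5, chi_2> = (1/8)[1*(1)*conj(1) + 1*(exp(-I*pi/4))*conj(I) + 1*(-I)*conj(-1) + 1*(-exp(I*pi/4))*conj(-I) + 1*(-1)*conj(1) + 1*(exp(3*I*pi/4))*conj(I) + 1*(I)*conj(-1) + 1*(-exp(-3*I*pi/4))*conj(-I)]
      = (1/8)[(1) + (-exp(I*pi/4)) + (I) + (-exp(3*I*pi/4)) + (-1) + (-exp(-3*I*pi/4)) + (-I) + (-exp(-I*pi/4))] = 0/8 = 0
  <chi_2*chi_5, chi_3> = (1/8)[1*(1)*conj(1) + 1*(exp(-I*pi/4))*conj(exp(3*I*pi/4)) + 1*(-I)*conj(-I) + 1*(-exp(I*pi/4))*conj(exp(I*pi/4)) + 1*(-1)*conj(-1) + 1*(exp(3*I*pi/4))*conj(exp(-I*pi/4)) + 1*(I)*conj(I) + 1*(-exp(-3*I*pi/4))*conj(exp(-3*I*pi/4))]
      = (1/8)[(1) + (-1) + (1) + (-1) + (1) + (-1) + (1) + (-1)] = 0/8 = 0
  <chi_2*chi_5, chi_4> = (1/8)[1*(1)*conj(1) + 1*(exp(-I*pi/4))*conj(-1) + 1*(-I)*conj(1) + 1*(-exp(I*pi/4))*conj(-1) + 1*(-1)*conj(1) + 1*(exp(3*I*pi/4))*conj(-1) + 1*(I)*conj(1) + 1*(-exp(-3*I*pi/4))*conj(-1)]
      = (1/8)[(1) + (-exp(-I*pi/4)) + (-I) + (exp(I*pi/4)) + (-1) + (-exp(3*I*pi/4)) + (I) + (exp(-3*I*pi/4))] = 0/8 = 0
  <chi_2*chi_5, chi_5> = (1/8)[1*(1)*conj(1) + 1*(exp(-I*pi/4))*conj(exp(-3*I*pi/4)) + 1*(-I)*conj(I) + 1*(-exp(I*pi/4))*conj(exp(-I*pi/4)) + 1*(-1)*conj(-1) + 1*(exp(3*I*pi/4))*conj(exp(I*pi/4)) + 1*(I)*conj(-I) + 1*(-exp(-3*I*pi/4))*conj(exp(3*I*pi/4))]
      = (1/8)[(1) + (I) + (-1) + (-I) + (1) + (I) + (-1) + (-I)] = 0/8 = 0
  <chi_2*chi_5, chi_6> = (1/8)[1*(1)*conj(1) + 1*(exp(-I*pi/4))*conj(-I) + 1*(-I)*conj(-1) + 1*(-exp(I*pi/4))*conj(I) + 1*(-1)*conj(1) + 1*(exp(3*I*pi/4))*conj(-I) + 1*(I)*conj(-1) + 1*(-exp(-3*I*pi/4))*conj(I)]
      = (1/8)[(1) + (exp(I*pi/4)) + (I) + (exp(3*I*pi/4)) + (-1) + (exp(-3*I*pi/4)) + (-I) + (exp(-I*pi/4))] = 0/8 = 0
  <chi_2*chi_5, chi_7> = (1/8)[1*(1)*conj(1) + 1*(exp(-I*pi/4))*conj(exp(-I*pi/4)) + 1*(-I)*conj(-I) + 1*(-exp(I*pi/4))*conj(exp(-3*I*pi/4)) + 1*(-1)*conj(-1) + 1*(exp(3*I*pi/4))*conj(exp(3*I*pi/4)) + 1*(I)*conj(I) + 1*(-exp(-3*I*pi/4))*conj(exp(I*pi/4))]
      = (1/8)[(1) + (1) + (1) + (1) + (1) + (1) + (1) + (1)] = 8/8 = 1
(Exp terms are combined using exp(i*s)*conj(exp(i*t)) = exp(i*(s-t)), and sums of them are collapsed using the identity that for every m > 1 the m distinct m-th roots of unity sum to 0, e.g. 1 + exp(2*I*pi/3) + exp(-2*I*pi/3) = 0.)
Hence the multiplicities are chi_7: 1. Dimension check: dim(chi_2)*dim(chi_5) = 1*1 = 1 and sum (mult * dim) = 1*1 = 1.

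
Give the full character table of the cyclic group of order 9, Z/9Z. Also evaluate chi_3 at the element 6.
Character table of Z/9Z (irreps indexed chi_0,...,chi_8 with chi_k(m) = zeta_9^(k*m), zeta_9 = exp(2*pi*i/9)):
  irrep \ class  {0} (size 1)  {1} (size 1)    {2} (size 1)    {3} (size 1)    {4} (size 1)    {5} (size 1)    {6} (size 1)    {7} (size 1)    {8} (size 1)  
  chi_0          1             1               1               1               1               1               1               1               1             
  chi_1          1             exp(2*I*pi/9)   exp(4*I*pi/9)   exp(2*I*pi/3)   exp(8*I*pi/9)   exp(-8*I*pi/9)  exp(-2*I*pi/3)  exp(-4*I*pi/9)  exp(-2*I*pi/9)
  chi_2          1             exp(4*I*pi/9)   exp(8*I*pi/9)   exp(-2*I*pi/3)  exp(-2*I*pi/9)  exp(2*I*pi/9)   exp(2*I*pi/3)   exp(-8*I*pi/9)  exp(-4*I*pi/9)
  chi_3          1             exp(2*I*pi/3)   exp(-2*I*pi/3)  1               exp(2*I*pi/3)   exp(-2*I*pi/3)  1               exp(2*I*pi/3)   exp(-2*I*pi/3)
  chi_4          1             exp(8*I*pi/9)   exp(-2*I*pi/9)  exp(2*I*pi/3)   exp(-4*I*pi/9)  exp(4*I*pi/9)   exp(-2*I*pi/3)  exp(2*I*pi/9)   exp(-8*I*pi/9)
  chi_5          1             exp(-8*I*pi/9)  exp(2*I*pi/9)   exp(-2*I*pi/3)  exp(4*I*pi/9)   exp(-4*I*pi/9)  exp(2*I*pi/3)   exp(-2*I*pi/9)  exp(8*I*pi/9) 
  chi_6          1             exp(-2*I*pi/3)  exp(2*I*pi/3)   1               exp(-2*I*pi/3)  exp(2*I*pi/3)   1               exp(-2*I*pi/3)  exp(2*I*pi/3) 
  chi_7          1             exp(-4*I*pi/9)  exp(-8*I*pi/9)  exp(2*I*pi/3)   exp(2*I*pi/9)   exp(-2*I*pi/9)  exp(-2*I*pi/3)  exp(8*I*pi/9)   exp(4*I*pi/9) 
  chi_8          1             exp(-2*I*pi/9)  exp(-4*I*pi/9)  exp(-2*I*pi/3)  exp(-8*I*pi/9)  exp(8*I*pi/9)   exp(2*I*pi/3)   exp(4*I*pi/9)   exp(2*I*pi/9) 

Spot check: chi_3(6) = zeta_9^(3*6) = zeta_9^18 = 1.

Justification: Z/9Z is abelian, so all 9 irreducible complex representations are 1-dimensional. They are given by chi_k(m) = zeta_9^(k*m) for k = 0,...,8. Row orthogonality: sum_m chi_k(m) conj(chi_l(m)) = 9 * [k = l].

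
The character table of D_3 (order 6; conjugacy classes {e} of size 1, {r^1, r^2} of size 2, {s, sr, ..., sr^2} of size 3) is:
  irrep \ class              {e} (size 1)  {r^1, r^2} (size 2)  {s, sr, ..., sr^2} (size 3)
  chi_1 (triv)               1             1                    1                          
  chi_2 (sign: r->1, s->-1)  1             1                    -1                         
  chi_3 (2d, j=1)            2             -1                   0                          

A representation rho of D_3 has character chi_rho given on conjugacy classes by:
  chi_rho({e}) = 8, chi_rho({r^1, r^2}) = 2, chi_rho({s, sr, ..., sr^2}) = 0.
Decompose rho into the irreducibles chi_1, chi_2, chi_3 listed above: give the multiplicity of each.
Multiplicities: chi_1: 2, chi_2: 2, chi_3: 2.

Why: Use <chi_rho, chi> = (1/|G|) sum_C |C| * chi_rho(C) * conj(chi(C)) with |G| = 6 for each irreducible chi in the table:
  <chi_rho, chi_1> = (1/6)[1*(8)*conj(1) + 2*(2)*conj(1) + 3*(0)*conj(1)]
      = (1/6)[(8) + (4) + (0)] = 12/6 = 2
  <chi_rho, chi_2> = (1/6)[1*(8)*conj(1) + 2*(2)*conj(1) + 3*(0)*conj(-1)]
      = (1/6)[(8) + (4) + (0)] = 12/6 = 2
  <chi_rho, chi_3> = (1/6)[1*(8)*conj(2) + 2*(2)*conj(-1) + 3*(0)*conj(0)]
      = (1/6)[(16) + (-4) + (0)] = 12/6 = 2
Dimension check: dim(rho) = sum (mult * dim) = 2*1 + 2*1 + 2*2 = 8 = chi_rho(e) = 8.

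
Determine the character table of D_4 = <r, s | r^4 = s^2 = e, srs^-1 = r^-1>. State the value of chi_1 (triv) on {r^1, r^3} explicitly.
Conjugacy classes: {e} of size 1, {r^2} of size 1, {r^1, r^3} of size 2, {s, sr^2, ...} of size 2, {sr, sr^3, ...} of size 2.
Character table:
  irrep \ class              {e} (size 1)  {r^2} (size 1)  {r^1, r^3} (size 2)  {s, sr^2, ...} (size 2)  {sr, sr^3, ...} (size 2)
  chi_1 (triv)               1             1               1                    1                        1                       
  chi_2 (sign: r->1, s->-1)  1             1               1                    -1                       -1                      
  chi_3 (r->-1, s->1)        1             1               -1                   1                        -1                      
  chi_4 (r->-1, s->-1)       1             1               -1                   -1                       1                       
  chi_5 (2d, j=1)            2             -2              0                    0                        0                       

Spot check: chi_1 (triv) on {r^1, r^3} = 1.

Reasoning: D_4 has order 2*4 = 8 with 5 conjugacy classes, hence 5 irreducibles. Sum of squared dims 1 + 1 + 1 + 1 + 4 = 8 = |G|. Linear characters come from the abelianisation; the 2-dimensional irreps have character r^k -> 2*cos(2*pi*j*k/4), reflections -> 0.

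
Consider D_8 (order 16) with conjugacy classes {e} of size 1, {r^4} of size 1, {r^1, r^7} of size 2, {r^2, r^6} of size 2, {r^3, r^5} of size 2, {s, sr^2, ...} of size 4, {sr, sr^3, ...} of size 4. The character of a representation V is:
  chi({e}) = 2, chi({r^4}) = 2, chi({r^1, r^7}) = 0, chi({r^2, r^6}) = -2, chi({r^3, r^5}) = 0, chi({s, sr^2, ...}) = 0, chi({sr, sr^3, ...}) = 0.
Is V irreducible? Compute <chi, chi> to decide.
Irreducible: <chi, chi> = 1.

Justification: <chi, chi> = (1/|G|) sum_C |C| * |chi(C)|^2 = (1/16)[1*|2|^2 + 1*|2|^2 + 2*|0|^2 + 2*|-2|^2 + 2*|0|^2 + 4*|0|^2 + 4*|0|^2]
  = (1/16)[(4) + (4) + (0) + (8) + (0) + (0) + (0)] = 16/16 = 1.
A character is irreducible iff <chi, chi> = 1, so this representation is irreducible.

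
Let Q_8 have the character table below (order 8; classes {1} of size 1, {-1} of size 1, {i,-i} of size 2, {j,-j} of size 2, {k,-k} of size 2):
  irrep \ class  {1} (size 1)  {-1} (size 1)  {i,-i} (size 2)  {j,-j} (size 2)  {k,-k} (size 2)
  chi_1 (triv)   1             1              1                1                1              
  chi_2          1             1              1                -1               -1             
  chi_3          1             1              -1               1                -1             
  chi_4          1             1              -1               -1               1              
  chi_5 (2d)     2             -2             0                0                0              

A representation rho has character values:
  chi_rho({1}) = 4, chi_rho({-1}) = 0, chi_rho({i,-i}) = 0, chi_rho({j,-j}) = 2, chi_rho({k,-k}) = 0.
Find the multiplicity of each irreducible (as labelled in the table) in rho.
Multiplicities: chi_1: 1, chi_2: 0, chi_3: 1, chi_4: 0, chi_5: 1.

Solution. Use <chi_rho, chi> = (1/|G|) sum_C |C| * chi_rho(C) * conj(chi(C)) with |G| = 8 for each irreducible chi in the table:
  <chi_rho, chi_1> = (1/8)[1*(4)*conj(1) + 1*(0)*conj(1) + 2*(0)*conj(1) + 2*(2)*conj(1) + 2*(0)*conj(1)]
      = (1/8)[(4) + (0) + (0) + (4) + (0)] = 8/8 = 1
  <chi_rho, chi_2> = (1/8)[1*(4)*conj(1) + 1*(0)*conj(1) + 2*(0)*conj(1) + 2*(2)*conj(-1) + 2*(0)*conj(-1)]
      = (1/8)[(4) + (0) + (0) + (-4) + (0)] = 0/8 = 0
  <chi_rho, chi_3> = (1/8)[1*(4)*conj(1) + 1*(0)*conj(1) + 2*(0)*conj(-1) + 2*(2)*conj(1) + 2*(0)*conj(-1)]
      = (1/8)[(4) + (0) + (0) + (4) + (0)] = 8/8 = 1
  <chi_rho, chi_4> = (1/8)[1*(4)*conj(1) + 1*(0)*conj(1) + 2*(0)*conj(-1) + 2*(2)*conj(-1) + 2*(0)*conj(1)]
      = (1/8)[(4) + (0) + (0) + (-4) + (0)] = 0/8 = 0
  <chi_rho, chi_5> = (1/8)[1*(4)*conj(2) + 1*(0)*conj(-2) + 2*(0)*conj(0) + 2*(2)*conj(0) + 2*(0)*conj(0)]
      = (1/8)[(8) + (0) + (0) + (0) + (0)] = 8/8 = 1
Dimension check: dim(rho) = sum (mult * dim) = 1*1 + 0*1 + 1*1 + 0*1 + 1*2 = 4 = chi_rho(e) = 4.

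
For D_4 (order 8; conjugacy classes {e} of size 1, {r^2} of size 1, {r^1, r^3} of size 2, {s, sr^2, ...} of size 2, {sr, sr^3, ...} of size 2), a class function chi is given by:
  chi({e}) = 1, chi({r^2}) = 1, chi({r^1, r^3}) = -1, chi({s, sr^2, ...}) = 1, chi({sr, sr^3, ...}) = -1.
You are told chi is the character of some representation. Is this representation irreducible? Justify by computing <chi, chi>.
Irreducible: <chi, chi> = 1.

Reasoning: <chi, chi> = (1/|G|) sum_C |C| * |chi(C)|^2 = (1/8)[1*|1|^2 + 1*|1|^2 + 2*|-1|^2 + 2*|1|^2 + 2*|-1|^2]
  = (1/8)[(1) + (1) + (2) + (2) + (2)] = 8/8 = 1.
A character is irreducible iff <chi, chi> = 1, so this representation is irreducible.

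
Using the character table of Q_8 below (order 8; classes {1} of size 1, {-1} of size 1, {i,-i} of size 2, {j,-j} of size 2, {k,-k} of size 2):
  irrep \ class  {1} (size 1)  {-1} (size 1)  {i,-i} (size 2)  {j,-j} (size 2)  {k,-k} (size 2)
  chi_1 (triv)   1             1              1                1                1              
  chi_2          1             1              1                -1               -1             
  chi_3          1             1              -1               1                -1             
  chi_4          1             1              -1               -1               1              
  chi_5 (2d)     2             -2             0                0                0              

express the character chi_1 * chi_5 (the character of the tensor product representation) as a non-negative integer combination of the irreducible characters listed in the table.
chi_1 tensor chi_5 = chi_5 (all other irreducibles have multiplicity 0).

Reasoning: The character of a tensor product is the pointwise product (chi_1 * chi_5)(C) = chi_1(C) * chi_5(C):
  {1}: (1)*(2), {-1}: (1)*(-2), {i,-i}: (1)*(0), {j,-j}: (1)*(0), {k,-k}: (1)*(0)
so (chi_1 * chi_5) takes values
  {1} -> 2, {-1} -> -2, {i,-i} -> 0, {j,-j} -> 0, {k,-k} -> 0.
Now take the inner product of this character with each irreducible chi from the table, <chi_1*chi_5, chi> = (1/8) sum_C |C| (chi_1*chi_5)(C) conj(chi(C)):
  <chi_1*chi_5, chi_1> = (1/8)[1*(2)*conj(1) + 1*(-2)*conj(1) + 2*(0)*conj(1) + 2*(0)*conj(1) + 2*(0)*conj(1)]
      = (1/8)[(2) + (-2) + (0) + (0) + (0)] = 0/8 = 0
  <chi_1*chi_5, chi_2> = (1/8)[1*(2)*conj(1) + 1*(-2)*conj(1) + 2*(0)*conj(1) + 2*(0)*conj(-1) + 2*(0)*conj(-1)]
      = (1/8)[(2) + (-2) + (0) + (0) + (0)] = 0/8 = 0
  <chi_1*chi_5, chi_3> = (1/8)[1*(2)*conj(1) + 1*(-2)*conj(1) + 2*(0)*conj(-1) + 2*(0)*conj(1) + 2*(0)*conj(-1)]
      = (1/8)[(2) + (-2) + (0) + (0) + (0)] = 0/8 = 0
  <chi_1*chi_5, chi_4> = (1/8)[1*(2)*conj(1) + 1*(-2)*conj(1) + 2*(0)*conj(-1) + 2*(0)*conj(-1) + 2*(0)*conj(1)]
      = (1/8)[(2) + (-2) + (0) + (0) + (0)] = 0/8 = 0
  <chi_1*chi_5, chi_5> = (1/8)[1*(2)*conj(2) + 1*(-2)*conj(-2) + 2*(0)*conj(0) + 2*(0)*conj(0) + 2*(0)*conj(0)]
      = (1/8)[(4) + (4) + (0) + (0) + (0)] = 8/8 = 1
Hence the multiplicities are chi_5: 1. Dimension check: dim(chi_1)*dim(chi_5) = 1*2 = 2 and sum (mult * dim) = 1*2 = 2.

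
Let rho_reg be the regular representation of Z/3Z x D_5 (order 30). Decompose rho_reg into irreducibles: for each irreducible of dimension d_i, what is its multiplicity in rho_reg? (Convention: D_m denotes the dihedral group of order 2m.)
Each irreducible V_i of dimension d_i appears with multiplicity d_i, i.e. rho_reg = (direct sum over all irreducibles V_i) d_i V_i. The irreducible dimensions for Z/3Z x D_5 are 1, 1, 1, 1, 1, 1, 2, 2, 2, 2, 2, 2: 6 irreducibles of dimension 1, each with multiplicity 1; 6 irreducibles of dimension 2, each with multiplicity 2. Total dimension 6*1*1 + 6*2*2 = 30 = |G|.

Justification: General theorem: in the regular representation of a finite group G, each irreducible appears with multiplicity equal to its dimension. Check: dim(rho_reg) = sum d_i^2 = 1 + 1 + 1 + 1 + 1 + 1 + 4 + 4 + 4 + 4 + 4 + 4 = 30 = |G|.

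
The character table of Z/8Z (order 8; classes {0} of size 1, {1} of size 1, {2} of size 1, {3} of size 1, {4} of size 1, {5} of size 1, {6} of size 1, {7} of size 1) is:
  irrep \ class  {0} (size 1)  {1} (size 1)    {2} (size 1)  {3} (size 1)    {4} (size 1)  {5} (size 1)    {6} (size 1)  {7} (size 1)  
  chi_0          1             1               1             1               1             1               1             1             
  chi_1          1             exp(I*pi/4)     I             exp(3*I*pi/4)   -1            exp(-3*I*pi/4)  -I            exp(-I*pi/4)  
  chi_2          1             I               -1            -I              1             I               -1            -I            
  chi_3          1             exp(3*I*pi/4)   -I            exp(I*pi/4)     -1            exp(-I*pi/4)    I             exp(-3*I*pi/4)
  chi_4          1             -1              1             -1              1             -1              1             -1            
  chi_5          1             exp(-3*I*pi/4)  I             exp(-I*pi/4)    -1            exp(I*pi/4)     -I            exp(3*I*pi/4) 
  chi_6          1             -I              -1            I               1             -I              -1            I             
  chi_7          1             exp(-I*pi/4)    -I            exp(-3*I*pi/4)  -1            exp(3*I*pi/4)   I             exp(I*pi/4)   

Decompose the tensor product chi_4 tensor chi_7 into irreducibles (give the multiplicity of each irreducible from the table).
chi_4 tensor chi_7 = chi_3 (all other irreducibles have multiplicity 0).

Explanation: The character of a tensor product is the pointwise product (chi_4 * chi_7)(C) = chi_4(C) * chi_7(C):
  {0}: (1)*(1), {1}: (-1)*(exp(-I*pi/4)), {2}: (1)*(-I), {3}: (-1)*(exp(-3*I*pi/4)), {4}: (1)*(-1), {5}: (-1)*(exp(3*I*pi/4)), {6}: (1)*(I), {7}: (-1)*(exp(I*pi/4))
so (chi_4 * chi_7) takes values
  {0} -> 1, {1} -> -exp(-I*pi/4), {2} -> -I, {3} -> -exp(-3*I*pi/4), {4} -> -1, {5} -> -exp(3*I*pi/4), {6} -> I, {7} -> -exp(I*pi/4).
Now take the inner product of this character with each irreducible chi from the table, <chi_4*chi_7, chi> = (1/8) sum_C |C| (chi_4*chi_7)(C) conj(chi(C)):
  <chi_4*chi_7, chi_0> = (1/8)[1*(1)*conj(1) + 1*(-exp(-I*pi/4))*conj(1) + 1*(-I)*conj(1) + 1*(-exp(-3*I*pi/4))*conj(1) + 1*(-1)*conj(1) + 1*(-exp(3*I*pi/4))*conj(1) + 1*(I)*conj(1) + 1*(-exp(I*pi/4))*conj(1)]
      = (1/8)[(1) + (-exp(-I*pi/4)) + (-I) + (-exp(-3*I*pi/4)) + (-1) + (-exp(3*I*pi/4)) + (I) + (-exp(I*pi/4))] = 0/8 = 0
  <chi_4*chi_7, chi_1> = (1/8)[1*(1)*conj(1) + 1*(-exp(-I*pi/4))*conj(exp(I*pi/4)) + 1*(-I)*conj(I) + 1*(-exp(-3*I*pi/4))*conj(exp(3*I*pi/4)) + 1*(-1)*conj(-1) + 1*(-exp(3*I*pi/4))*conj(exp(-3*I*pi/4)) + 1*(I)*conj(-I) + 1*(-exp(I*pi/4))*conj(exp(-I*pi/4))]
      = (1/8)[(1) + (I) + (-1) + (-I) + (1) + (I) + (-1) + (-I)] = 0/8 = 0
  <chi_4*chi_7, chi_2> = (1/8)[1*(1)*conj(1) + 1*(-exp(-I*pi/4))*conj(I) + 1*(-I)*conj(-1) + 1*(-exp(-3*I*pi/4))*conj(-I) + 1*(-1)*conj(1) + 1*(-exp(3*I*pi/4))*conj(I) + 1*(I)*conj(-1) + 1*(-exp(I*pi/4))*conj(-I)]
      = (1/8)[(1) + (exp(I*pi/4)) + (I) + (-exp(-I*pi/4)) + (-1) + (exp(-3*I*pi/4)) + (-I) + (-exp(3*I*pi/4))] = 0/8 = 0
  <chi_4*chi_7, chi_3> = (1/8)[1*(1)*conj(1) + 1*(-exp(-I*pi/4))*conj(exp(3*I*pi/4)) + 1*(-I)*conj(-I) + 1*(-exp(-3*I*pi/4))*conj(exp(I*pi/4)) + 1*(-1)*conj(-1) + 1*(-exp(3*I*pi/4))*conj(exp(-I*pi/4)) + 1*(I)*conj(I) + 1*(-exp(I*pi/4))*conj(exp(-3*I*pi/4))]
      = (1/8)[(1) + (1) + (1) + (1) + (1) + (1) + (1) + (1)] = 8/8 = 1
  <chi_4*chi_7, chi_4> = (1/8)[1*(1)*conj(1) + 1*(-exp(-I*pi/4))*conj(-1) + 1*(-I)*conj(1) + 1*(-exp(-3*I*pi/4))*conj(-1) + 1*(-1)*conj(1) + 1*(-exp(3*I*pi/4))*conj(-1) + 1*(I)*conj(1) + 1*(-exp(I*pi/4))*conj(-1)]
      = (1/8)[(1) + (exp(-I*pi/4)) + (-I) + (exp(-3*I*pi/4)) + (-1) + (exp(3*I*pi/4)) + (I) + (exp(I*pi/4))] = 0/8 = 0
  <chi_4*chi_7, chi_5> = (1/8)[1*(1)*conj(1) + 1*(-exp(-I*pi/4))*conj(exp(-3*I*pi/4)) + 1*(-I)*conj(I) + 1*(-exp(-3*I*pi/4))*conj(exp(-I*pi/4)) + 1*(-1)*conj(-1) + 1*(-exp(3*I*pi/4))*conj(exp(I*pi/4)) + 1*(I)*conj(-I) + 1*(-exp(I*pi/4))*conj(exp(3*I*pi/4))]
      = (1/8)[(1) + (-I) + (-1) + (I) + (1) + (-I) + (-1) + (I)] = 0/8 = 0
  <chi_4*chi_7, chi_6> = (1/8)[1*(1)*conj(1) + 1*(-exp(-I*pi/4))*conj(-I) + 1*(-I)*conj(-1) + 1*(-exp(-3*I*pi/4))*conj(I) + 1*(-1)*conj(1) + 1*(-exp(3*I*pi/4))*conj(-I) + 1*(I)*conj(-1) + 1*(-exp(I*pi/4))*conj(I)]
      = (1/8)[(1) + (-exp(I*pi/4)) + (I) + (exp(-I*pi/4)) + (-1) + (-exp(-3*I*pi/4)) + (-I) + (exp(3*I*pi/4))] = 0/8 = 0
  <chi_4*chi_7, chi_7> = (1/8)[1*(1)*conj(1) + 1*(-exp(-I*pi/4))*conj(exp(-I*pi/4)) + 1*(-I)*conj(-I) + 1*(-exp(-3*I*pi/4))*conj(exp(-3*I*pi/4)) + 1*(-1)*conj(-1) + 1*(-exp(3*I*pi/4))*conj(exp(3*I*pi/4)) + 1*(I)*conj(I) + 1*(-exp(I*pi/4))*conj(exp(I*pi/4))]
      = (1/8)[(1) + (-1) + (1) + (-1) + (1) + (-1) + (1) + (-1)] = 0/8 = 0
(Exp terms are combined using exp(i*s)*conj(exp(i*t)) = exp(i*(s-t)), and sums of them are collapsed using the identity that for every m > 1 the m distinct m-th roots of unity sum to 0, e.g. 1 + exp(2*I*pi/3) + exp(-2*I*pi/3) = 0.)
Hence the multiplicities are chi_3: 1. Dimension check: dim(chi_4)*dim(chi_7) = 1*1 = 1 and sum (mult * dim) = 1*1 = 1.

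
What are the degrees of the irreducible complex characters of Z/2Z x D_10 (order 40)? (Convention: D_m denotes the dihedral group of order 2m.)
Dimensions: 1, 1, 1, 1, 1, 1, 1, 1, 2, 2, 2, 2, 2, 2, 2, 2

Why: There are 16 irreducibles (= number of conjugacy classes). Their dimensions d_i satisfy sum d_i^2 = |G| = 40: 1 + 1 + 1 + 1 + 1 + 1 + 1 + 1 + 4 + 4 + 4 + 4 + 4 + 4 + 4 + 4 = 40. (For the product with Z/2Z: each of the 2 1-dim characters of Z/2Z tensors with each irrep of D_10, giving 2 copies of each D_10-dimension.)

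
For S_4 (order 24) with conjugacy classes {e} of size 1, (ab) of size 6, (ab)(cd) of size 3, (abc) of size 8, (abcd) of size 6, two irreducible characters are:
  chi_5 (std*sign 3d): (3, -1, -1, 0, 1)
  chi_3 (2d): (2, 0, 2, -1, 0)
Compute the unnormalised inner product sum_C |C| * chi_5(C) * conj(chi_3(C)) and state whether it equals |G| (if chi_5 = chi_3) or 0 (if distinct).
Sum = 0; so <chi_5, chi_3> = 0 (distinct irreducibles are orthogonal).

Working: Compute term by term over conjugacy classes (|C| * chi_5(C) * conj(chi_3(C))):
  1*(3)*conj(2) + 6*(-1)*conj(0) + 3*(-1)*conj(2) + 8*(0)*conj(-1) + 6*(1)*conj(0)
  = (6) + (0) + (-6) + (0) + (0)
  = 0.
Dividing by |G| = 24 gives 0/24 = 0, matching the row-orthogonality relation <chi_5, chi_3> = [chi_5 = chi_3].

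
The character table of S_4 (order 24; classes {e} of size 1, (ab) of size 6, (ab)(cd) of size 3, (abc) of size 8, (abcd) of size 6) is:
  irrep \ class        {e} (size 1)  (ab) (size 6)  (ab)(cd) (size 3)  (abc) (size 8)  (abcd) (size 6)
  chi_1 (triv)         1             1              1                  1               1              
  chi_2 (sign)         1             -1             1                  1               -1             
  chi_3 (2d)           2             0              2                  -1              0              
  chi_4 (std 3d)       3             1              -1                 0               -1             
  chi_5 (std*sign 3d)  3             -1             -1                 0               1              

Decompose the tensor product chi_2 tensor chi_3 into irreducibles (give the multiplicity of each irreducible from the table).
chi_2 tensor chi_3 = chi_3 (all other irreducibles have multiplicity 0).

Argument: The character of a tensor product is the pointwise product (chi_2 * chi_3)(C) = chi_2(C) * chi_3(C):
  {e}: (1)*(2), (ab): (-1)*(0), (ab)(cd): (1)*(2), (abc): (1)*(-1), (abcd): (-1)*(0)
so (chi_2 * chi_3) takes values
  {e} -> 2, (ab) -> 0, (ab)(cd) -> 2, (abc) -> -1, (abcd) -> 0.
Now take the inner product of this character with each irreducible chi from the table, <chi_2*chi_3, chi> = (1/24) sum_C |C| (chi_2*chi_3)(C) conj(chi(C)):
  <chi_2*chi_3, chi_1> = (1/24)[1*(2)*conj(1) + 6*(0)*conj(1) + 3*(2)*conj(1) + 8*(-1)*conj(1) + 6*(0)*conj(1)]
      = (1/24)[(2) + (0) + (6) + (-8) + (0)] = 0/24 = 0
  <chi_2*chi_3, chi_2> = (1/24)[1*(2)*conj(1) + 6*(0)*conj(-1) + 3*(2)*conj(1) + 8*(-1)*conj(1) + 6*(0)*conj(-1)]
      = (1/24)[(2) + (0) + (6) + (-8) + (0)] = 0/24 = 0
  <chi_2*chi_3, chi_3> = (1/24)[1*(2)*conj(2) + 6*(0)*conj(0) + 3*(2)*conj(2) + 8*(-1)*conj(-1) + 6*(0)*conj(0)]
      = (1/24)[(4) + (0) + (12) + (8) + (0)] = 24/24 = 1
  <chi_2*chi_3, chi_4> = (1/24)[1*(2)*conj(3) + 6*(0)*conj(1) + 3*(2)*conj(-1) + 8*(-1)*conj(0) + 6*(0)*conj(-1)]
      = (1/24)[(6) + (0) + (-6) + (0) + (0)] = 0/24 = 0
  <chi_2*chi_3, chi_5> = (1/24)[1*(2)*conj(3) + 6*(0)*conj(-1) + 3*(2)*conj(-1) + 8*(-1)*conj(0) + 6*(0)*conj(1)]
      = (1/24)[(6) + (0) + (-6) + (0) + (0)] = 0/24 = 0
Hence the multiplicities are chi_3: 1. Dimension check: dim(chi_2)*dim(chi_3) = 1*2 = 2 and sum (mult * dim) = 1*2 = 2.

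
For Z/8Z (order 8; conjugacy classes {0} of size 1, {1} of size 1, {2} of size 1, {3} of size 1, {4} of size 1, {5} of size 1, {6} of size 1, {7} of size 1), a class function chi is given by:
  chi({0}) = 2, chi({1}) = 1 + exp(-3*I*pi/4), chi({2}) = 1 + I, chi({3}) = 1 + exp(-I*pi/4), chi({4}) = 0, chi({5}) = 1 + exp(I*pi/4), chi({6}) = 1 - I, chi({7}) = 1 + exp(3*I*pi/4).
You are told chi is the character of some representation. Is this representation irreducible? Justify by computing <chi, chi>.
Not irreducible (reducible): <chi, chi> = 2 > 1.

Proof sketch: <chi, chi> = (1/|G|) sum_C |C| * |chi(C)|^2 = (1/8)[1*|2|^2 + 1*|1 + exp(-3*I*pi/4)|^2 + 1*|1 + I|^2 + 1*|1 + exp(-I*pi/4)|^2 + 1*|0|^2 + 1*|1 + exp(I*pi/4)|^2 + 1*|1 - I|^2 + 1*|1 + exp(3*I*pi/4)|^2]
  = (1/8)[(4) + (2 + exp(-3*I*pi/4) + exp(3*I*pi/4)) + (2) + (2 + exp(-I*pi/4) + exp(I*pi/4)) + (0) + (2 + exp(-I*pi/4) + exp(I*pi/4)) + (2) + (2 + exp(-3*I*pi/4) + exp(3*I*pi/4))] = 16/8 = 2.
(Exp terms are combined using exp(i*s)*conj(exp(i*t)) = exp(i*(s-t)), and sums of them are collapsed using the identity that for every m > 1 the m distinct m-th roots of unity sum to 0, e.g. 1 + exp(2*I*pi/3) + exp(-2*I*pi/3) = 0.)
A character is irreducible iff <chi, chi> = 1, so this representation is reducible.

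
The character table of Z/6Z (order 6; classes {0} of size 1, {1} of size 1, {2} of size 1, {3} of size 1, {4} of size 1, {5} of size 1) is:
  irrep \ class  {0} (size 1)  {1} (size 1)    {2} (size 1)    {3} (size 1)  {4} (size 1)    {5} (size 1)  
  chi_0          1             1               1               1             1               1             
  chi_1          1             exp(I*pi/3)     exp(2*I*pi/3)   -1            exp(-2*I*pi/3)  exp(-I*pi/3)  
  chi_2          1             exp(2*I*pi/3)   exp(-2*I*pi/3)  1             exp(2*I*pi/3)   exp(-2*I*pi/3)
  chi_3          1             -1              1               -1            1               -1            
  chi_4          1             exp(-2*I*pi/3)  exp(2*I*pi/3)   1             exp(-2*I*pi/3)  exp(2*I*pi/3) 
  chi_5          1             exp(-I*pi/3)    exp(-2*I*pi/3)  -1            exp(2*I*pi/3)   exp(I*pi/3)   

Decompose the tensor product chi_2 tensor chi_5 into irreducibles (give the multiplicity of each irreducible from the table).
chi_2 tensor chi_5 = chi_1 (all other irreducibles have multiplicity 0).

Argument: The character of a tensor product is the pointwise product (chi_2 * chi_5)(C) = chi_2(C) * chi_5(C):
  {0}: (1)*(1), {1}: (exp(2*I*pi/3))*(exp(-I*pi/3)), {2}: (exp(-2*I*pi/3))*(exp(-2*I*pi/3)), {3}: (1)*(-1), {4}: (exp(2*I*pi/3))*(exp(2*I*pi/3)), {5}: (exp(-2*I*pi/3))*(exp(I*pi/3))
so (chi_2 * chi_5) takes values
  {0} -> 1, {1} -> exp(I*pi/3), {2} -> exp(2*I*pi/3), {3} -> -1, {4} -> exp(-2*I*pi/3), {5} -> exp(-I*pi/3).
Now take the inner product of this character with each irreducible chi from the table, <chi_2*chi_5, chi> = (1/6) sum_C |C| (chi_2*chi_5)(C) conj(chi(C)):
  <chi_2*chi_5, chi_0> = (1/6)[1*(1)*conj(1) + 1*(exp(I*pi/3))*conj(1) + 1*(exp(2*I*pi/3))*conj(1) + 1*(-1)*conj(1) + 1*(exp(-2*I*pi/3))*conj(1) + 1*(exp(-I*pi/3))*conj(1)]
      = (1/6)[(1) + (exp(I*pi/3)) + (exp(2*I*pi/3)) + (-1) + (exp(-2*I*pi/3)) + (exp(-I*pi/3))] = 0/6 = 0
  <chi_2*chi_5, chi_1> = (1/6)[1*(1)*conj(1) + 1*(exp(I*pi/3))*conj(exp(I*pi/3)) + 1*(exp(2*I*pi/3))*conj(exp(2*I*pi/3)) + 1*(-1)*conj(-1) + 1*(exp(-2*I*pi/3))*conj(exp(-2*I*pi/3)) + 1*(exp(-I*pi/3))*conj(exp(-I*pi/3))]
      = (1/6)[(1) + (1) + (1) + (1) + (1) + (1)] = 6/6 = 1
  <chi_2*chi_5, chi_2> = (1/6)[1*(1)*conj(1) + 1*(exp(I*pi/3))*conj(exp(2*I*pi/3)) + 1*(exp(2*I*pi/3))*conj(exp(-2*I*pi/3)) + 1*(-1)*conj(1) + 1*(exp(-2*I*pi/3))*conj(exp(2*I*pi/3)) + 1*(exp(-I*pi/3))*conj(exp(-2*I*pi/3))]
      = (1/6)[(1) + (exp(-I*pi/3)) + (exp(-2*I*pi/3)) + (-1) + (exp(2*I*pi/3)) + (exp(I*pi/3))] = 0/6 = 0
  <chi_2*chi_5, chi_3> = (1/6)[1*(1)*conj(1) + 1*(exp(I*pi/3))*conj(-1) + 1*(exp(2*I*pi/3))*conj(1) + 1*(-1)*conj(-1) + 1*(exp(-2*I*pi/3))*conj(1) + 1*(exp(-I*pi/3))*conj(-1)]
      = (1/6)[(1) + (-exp(I*pi/3)) + (exp(2*I*pi/3)) + (1) + (exp(-2*I*pi/3)) + (-exp(-I*pi/3))] = 0/6 = 0
  <chi_2*chi_5, chi_4> = (1/6)[1*(1)*conj(1) + 1*(exp(I*pi/3))*conj(exp(-2*I*pi/3)) + 1*(exp(2*I*pi/3))*conj(exp(2*I*pi/3)) + 1*(-1)*conj(1) + 1*(exp(-2*I*pi/3))*conj(exp(-2*I*pi/3)) + 1*(exp(-I*pi/3))*conj(exp(2*I*pi/3))]
      = (1/6)[(1) + (-1) + (1) + (-1) + (1) + (-1)] = 0/6 = 0
  <chi_2*chi_5, chi_5> = (1/6)[1*(1)*conj(1) + 1*(exp(I*pi/3))*conj(exp(-I*pi/3)) + 1*(exp(2*I*pi/3))*conj(exp(-2*I*pi/3)) + 1*(-1)*conj(-1) + 1*(exp(-2*I*pi/3))*conj(exp(2*I*pi/3)) + 1*(exp(-I*pi/3))*conj(exp(I*pi/3))]
      = (1/6)[(1) + (exp(2*I*pi/3)) + (exp(-2*I*pi/3)) + (1) + (exp(2*I*pi/3)) + (exp(-2*I*pi/3))] = 0/6 = 0
(Exp terms are combined using exp(i*s)*conj(exp(i*t)) = exp(i*(s-t)), and sums of them are collapsed using the identity that for every m > 1 the m distinct m-th roots of unity sum to 0, e.g. 1 + exp(2*I*pi/3) + exp(-2*I*pi/3) = 0.)
Hence the multiplicities are chi_1: 1. Dimension check: dim(chi_2)*dim(chi_5) = 1*1 = 1 and sum (mult * dim) = 1*1 = 1.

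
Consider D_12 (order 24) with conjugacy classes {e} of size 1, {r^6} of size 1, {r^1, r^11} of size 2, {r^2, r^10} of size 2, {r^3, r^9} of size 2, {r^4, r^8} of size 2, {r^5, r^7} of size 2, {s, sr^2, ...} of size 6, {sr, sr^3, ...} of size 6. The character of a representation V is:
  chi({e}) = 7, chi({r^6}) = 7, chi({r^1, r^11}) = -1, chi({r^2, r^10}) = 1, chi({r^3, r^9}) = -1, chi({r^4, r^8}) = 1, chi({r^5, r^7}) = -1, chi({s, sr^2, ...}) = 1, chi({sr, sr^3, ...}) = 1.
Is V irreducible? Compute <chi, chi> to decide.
Not irreducible (reducible): <chi, chi> = 5 > 1.

Proof sketch: <chi, chi> = (1/|G|) sum_C |C| * |chi(C)|^2 = (1/24)[1*|7|^2 + 1*|7|^2 + 2*|-1|^2 + 2*|1|^2 + 2*|-1|^2 + 2*|1|^2 + 2*|-1|^2 + 6*|1|^2 + 6*|1|^2]
  = (1/24)[(49) + (49) + (2) + (2) + (2) + (2) + (2) + (6) + (6)] = 120/24 = 5.
A character is irreducible iff <chi, chi> = 1, so this representation is reducible.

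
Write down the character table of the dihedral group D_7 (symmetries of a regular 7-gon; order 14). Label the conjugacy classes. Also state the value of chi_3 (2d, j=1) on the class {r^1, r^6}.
Conjugacy classes: {e} of size 1, {r^1, r^6} of size 2, {r^2, r^5} of size 2, {r^3, r^4} of size 2, {s, sr, ..., sr^6} of size 7.
Character table:
  irrep \ class              {e} (size 1)  {r^1, r^6} (size 2)  {r^2, r^5} (size 2)  {r^3, r^4} (size 2)  {s, sr, ..., sr^6} (size 7)
  chi_1 (triv)               1             1                    1                    1                    1                          
  chi_2 (sign: r->1, s->-1)  1             1                    1                    1                    -1                         
  chi_3 (2d, j=1)            2             2*cos(2*pi/7)        -2*cos(3*pi/7)       -2*cos(pi/7)         0                          
  chi_4 (2d, j=2)            2             -2*cos(3*pi/7)       -2*cos(pi/7)         2*cos(2*pi/7)        0                          
  chi_5 (2d, j=3)            2             -2*cos(pi/7)         2*cos(2*pi/7)        -2*cos(3*pi/7)       0                          

Spot check: chi_3 (2d, j=1) on {r^1, r^6} = 2*cos(2*pi/7).

Derivation: D_7 has order 2*7 = 14 with 5 conjugacy classes, hence 5 irreducibles. Sum of squared dims 1 + 1 + 4 + 4 + 4 = 14 = |G|. Linear characters come from the abelianisation; the 2-dimensional irreps have character r^k -> 2*cos(2*pi*j*k/7), reflections -> 0.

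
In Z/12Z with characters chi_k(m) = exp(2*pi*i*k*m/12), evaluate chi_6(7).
chi_6(7) = zeta_12^42 = -1

Derivation: chi_6(7) = zeta_12^(6*7) = zeta_12^42. Since zeta_12^12 = 1, this equals zeta_12^6 = exp(2*pi*i*6/12) = -1.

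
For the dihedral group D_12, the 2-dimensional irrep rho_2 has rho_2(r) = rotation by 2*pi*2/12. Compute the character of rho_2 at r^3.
chi_{rho_2}(r^3) = 2*cos(2*pi*2*3/12) = -2

Solution. rho_2(r^3) is rotation by angle 2*pi*2*3/12, whose trace is 2*cos(2*pi*2*3/12) = -2.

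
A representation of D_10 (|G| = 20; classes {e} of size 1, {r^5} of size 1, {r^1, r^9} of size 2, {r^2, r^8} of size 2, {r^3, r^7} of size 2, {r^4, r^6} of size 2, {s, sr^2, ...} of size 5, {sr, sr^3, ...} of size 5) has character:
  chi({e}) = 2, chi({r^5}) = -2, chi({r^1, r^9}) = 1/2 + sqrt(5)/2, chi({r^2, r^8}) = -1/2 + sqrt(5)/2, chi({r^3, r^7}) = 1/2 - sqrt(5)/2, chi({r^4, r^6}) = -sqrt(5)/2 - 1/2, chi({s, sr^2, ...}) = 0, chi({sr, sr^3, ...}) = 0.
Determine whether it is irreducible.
Irreducible: <chi, chi> = 1.

Justification: <chi, chi> = (1/|G|) sum_C |C| * |chi(C)|^2 = (1/20)[1*|2|^2 + 1*|-2|^2 + 2*|1/2 + sqrt(5)/2|^2 + 2*|-1/2 + sqrt(5)/2|^2 + 2*|1/2 - sqrt(5)/2|^2 + 2*|-sqrt(5)/2 - 1/2|^2 + 5*|0|^2 + 5*|0|^2]
  = (1/20)[(4) + (4) + (sqrt(5) + 3) + (3 - sqrt(5)) + (3 - sqrt(5)) + (sqrt(5) + 3) + (0) + (0)] = 20/20 = 1.
A character is irreducible iff <chi, chi> = 1, so this representation is irreducible.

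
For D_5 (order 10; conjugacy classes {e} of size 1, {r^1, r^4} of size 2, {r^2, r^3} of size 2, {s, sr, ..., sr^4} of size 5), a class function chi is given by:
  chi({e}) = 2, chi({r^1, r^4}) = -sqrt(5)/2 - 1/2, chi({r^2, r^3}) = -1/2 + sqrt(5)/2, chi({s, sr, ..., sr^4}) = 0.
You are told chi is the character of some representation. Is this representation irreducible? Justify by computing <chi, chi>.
Irreducible: <chi, chi> = 1.

Why: <chi, chi> = (1/|G|) sum_C |C| * |chi(C)|^2 = (1/10)[1*|2|^2 + 2*|-sqrt(5)/2 - 1/2|^2 + 2*|-1/2 + sqrt(5)/2|^2 + 5*|0|^2]
  = (1/10)[(4) + (sqrt(5) + 3) + (3 - sqrt(5)) + (0)] = 10/10 = 1.
A character is irreducible iff <chi, chi> = 1, so this representation is irreducible.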